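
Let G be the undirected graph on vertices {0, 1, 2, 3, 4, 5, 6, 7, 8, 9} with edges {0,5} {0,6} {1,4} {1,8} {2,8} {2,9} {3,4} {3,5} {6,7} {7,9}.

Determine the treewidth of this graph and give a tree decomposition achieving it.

Each bag holds 3 vertices, so the decomposition has width 2, which upper-bounds the treewidth. For the lower bound, G contains the cycle 9–7–6–0–5–3–4–1–8–2–9, so G is not a forest; only forests have treewidth ≤ 1, hence tw(G) ≥ 2. Hence tw(G) = 2 exactly.

Treewidth 2.
Bags: B1 = {6, 7, 9}  B2 = {0, 6, 9}  B3 = {0, 5, 9}  B4 = {3, 5, 9}  B5 = {3, 4, 9}  B6 = {1, 4, 9}  B7 = {1, 8, 9}  B8 = {2, 8, 9}
Tree: B1–B2, B2–B3, B3–B4, B4–B5, B5–B6, B6–B7, B7–B8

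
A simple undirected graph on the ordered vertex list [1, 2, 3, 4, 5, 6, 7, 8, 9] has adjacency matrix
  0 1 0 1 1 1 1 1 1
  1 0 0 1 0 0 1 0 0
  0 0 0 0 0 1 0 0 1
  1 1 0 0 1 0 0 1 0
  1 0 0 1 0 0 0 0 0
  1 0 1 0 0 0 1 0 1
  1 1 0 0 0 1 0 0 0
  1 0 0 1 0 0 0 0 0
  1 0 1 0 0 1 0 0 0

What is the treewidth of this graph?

2

A width-2 tree decomposition is:
Bags: B1 = {1, 6, 9}  B2 = {1, 6, 7}  B3 = {1, 2, 7}  B4 = {1, 2, 4}  B5 = {1, 4, 8}  B6 = {3, 6, 9}  B7 = {1, 4, 5}
Tree: B1–B2, B2–B3, B3–B4, B4–B5, B1–B6, B4–B7
Each bag holds 3 vertices, so the decomposition has width 2, which upper-bounds the treewidth. Conversely, {1, 6, 9} is a clique of size 3, and the vertices of any clique must share a bag in every tree decomposition; so some bag has ≥ 3 vertices and tw(G) ≥ 2. The upper and lower bounds meet at 2, so that is the treewidth.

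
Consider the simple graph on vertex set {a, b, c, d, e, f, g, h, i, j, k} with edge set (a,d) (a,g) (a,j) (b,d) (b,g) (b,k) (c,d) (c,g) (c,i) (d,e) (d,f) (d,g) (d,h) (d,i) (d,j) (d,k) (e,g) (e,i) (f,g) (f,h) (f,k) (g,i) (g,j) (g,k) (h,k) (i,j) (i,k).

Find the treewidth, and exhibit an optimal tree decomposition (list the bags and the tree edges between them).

Each bag holds 4 vertices, so the decomposition has width 3, which upper-bounds the treewidth. Conversely, {a, d, g, j} is a clique of size 4, and the vertices of any clique must share a bag in every tree decomposition; so some bag has ≥ 4 vertices and tw(G) ≥ 3. The upper and lower bounds meet at 3, so that is the treewidth.

Treewidth 3.
One such decomposition:
Bags: B1 = {d, g, i, k}  B2 = {d, e, g, i}  B3 = {d, g, i, j}  B4 = {c, d, g, i}  B5 = {d, f, g, k}  B6 = {b, d, g, k}  B7 = {a, d, g, j}  B8 = {d, f, h, k}
Tree: B1–B2, B1–B3, B3–B4, B1–B5, B1–B6, B3–B7, B5–B8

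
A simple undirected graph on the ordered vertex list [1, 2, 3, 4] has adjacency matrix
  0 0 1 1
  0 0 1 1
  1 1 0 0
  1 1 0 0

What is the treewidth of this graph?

A width-2 tree decomposition is:
Bags: B1 = {1, 2, 3}  B2 = {1, 2, 4}
Tree: B1–B2
The largest bag has 3 vertices, giving width 2; this decomposition certifies tw(G) ≤ 2. The edges 2–3–1–4–2 form a cycle, so G is not a tree and its treewidth is at least 2. Therefore the treewidth is 2.

2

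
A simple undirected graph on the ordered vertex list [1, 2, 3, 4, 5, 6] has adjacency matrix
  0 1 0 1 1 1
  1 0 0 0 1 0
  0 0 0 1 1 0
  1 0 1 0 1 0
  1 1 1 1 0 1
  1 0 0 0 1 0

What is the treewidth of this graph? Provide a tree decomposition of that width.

Every bag has size at most 3, so the width is 3 − 1 = 2 and tw(G) ≤ 2. Conversely, {1, 2, 5} is a clique of size 3, and the vertices of any clique must share a bag in every tree decomposition; so some bag has ≥ 3 vertices and tw(G) ≥ 2. The upper and lower bounds meet at 2, so that is the treewidth.

Treewidth 2.
One such decomposition:
Bags: B1 = {1, 4, 5}  B2 = {1, 5, 6}  B3 = {1, 2, 5}  B4 = {3, 4, 5}
Tree: B1–B2, B1–B3, B1–B4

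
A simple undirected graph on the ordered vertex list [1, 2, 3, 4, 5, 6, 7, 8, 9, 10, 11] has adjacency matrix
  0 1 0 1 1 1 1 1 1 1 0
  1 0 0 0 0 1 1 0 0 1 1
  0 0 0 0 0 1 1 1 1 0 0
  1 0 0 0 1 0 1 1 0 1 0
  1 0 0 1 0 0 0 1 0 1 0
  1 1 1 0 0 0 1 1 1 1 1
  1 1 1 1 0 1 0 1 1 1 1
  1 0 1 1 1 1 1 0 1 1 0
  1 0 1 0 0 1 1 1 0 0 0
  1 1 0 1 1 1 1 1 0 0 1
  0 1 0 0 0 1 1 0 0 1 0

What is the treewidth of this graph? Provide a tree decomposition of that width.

Treewidth 4.
Bags: B1 = {1, 6, 7, 8, 10}  B2 = {1, 6, 7, 8, 9}  B3 = {1, 4, 7, 8, 10}  B4 = {1, 2, 6, 7, 10}  B5 = {1, 4, 5, 8, 10}  B6 = {3, 6, 7, 8, 9}  B7 = {2, 6, 7, 10, 11}
Tree: B1–B2, B1–B3, B1–B4, B3–B5, B2–B6, B4–B7

The largest bag has 5 vertices, giving width 4; this decomposition certifies tw(G) ≤ 4. On the other hand G contains the 5-clique {1, 4, 5, 8, 10}. A clique must lie in a single bag of any decomposition, so no decomposition can have width below 4. Therefore the treewidth is 4.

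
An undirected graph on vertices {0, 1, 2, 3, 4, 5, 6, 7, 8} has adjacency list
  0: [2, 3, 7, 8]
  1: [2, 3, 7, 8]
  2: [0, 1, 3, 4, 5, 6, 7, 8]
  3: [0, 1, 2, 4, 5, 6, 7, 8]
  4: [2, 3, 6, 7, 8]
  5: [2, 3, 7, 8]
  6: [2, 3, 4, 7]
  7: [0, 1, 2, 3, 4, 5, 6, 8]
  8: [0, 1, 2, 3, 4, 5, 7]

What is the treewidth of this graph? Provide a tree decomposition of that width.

Each bag holds 5 vertices, so the decomposition has width 4, which upper-bounds the treewidth. Conversely, {0, 2, 3, 7, 8} is a clique of size 5, and the vertices of any clique must share a bag in every tree decomposition; so some bag has ≥ 5 vertices and tw(G) ≥ 4. Hence tw(G) = 4 exactly.

Treewidth 4.
Bags: B1 = {2, 3, 4, 7, 8}  B2 = {2, 3, 4, 6, 7}  B3 = {0, 2, 3, 7, 8}  B4 = {1, 2, 3, 7, 8}  B5 = {2, 3, 5, 7, 8}
Tree: B1–B2, B1–B3, B3–B4, B3–B5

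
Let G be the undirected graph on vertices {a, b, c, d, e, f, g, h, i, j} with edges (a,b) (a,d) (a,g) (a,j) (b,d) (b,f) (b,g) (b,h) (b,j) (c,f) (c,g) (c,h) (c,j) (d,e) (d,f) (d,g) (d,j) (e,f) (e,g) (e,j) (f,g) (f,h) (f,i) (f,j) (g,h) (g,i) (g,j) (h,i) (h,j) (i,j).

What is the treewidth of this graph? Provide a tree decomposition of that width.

The largest bag has 5 vertices, giving width 4; this decomposition certifies tw(G) ≤ 4. Conversely, {a, b, d, g, j} is a clique of size 5, and the vertices of any clique must share a bag in every tree decomposition; so some bag has ≥ 5 vertices and tw(G) ≥ 4. Hence tw(G) = 4 exactly.

Treewidth 4.
One optimal decomposition is:
Bags: B1 = {b, f, g, h, j}  B2 = {f, g, h, i, j}  B3 = {b, d, f, g, j}  B4 = {d, e, f, g, j}  B5 = {c, f, g, h, j}  B6 = {a, b, d, g, j}
Tree: B1–B2, B1–B3, B3–B4, B2–B5, B3–B6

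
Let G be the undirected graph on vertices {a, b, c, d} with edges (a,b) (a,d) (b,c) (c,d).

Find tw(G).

A width-2 tree decomposition is:
Bags: B1 = {a, b, d}  B2 = {b, c, d}
Tree: B1–B2
Every bag has size at most 3, so the width is 3 − 1 = 2 and tw(G) ≤ 2. The edges d–a–b–c–d form a cycle, so G is not a tree and its treewidth is at least 2. Therefore the treewidth is 2.

2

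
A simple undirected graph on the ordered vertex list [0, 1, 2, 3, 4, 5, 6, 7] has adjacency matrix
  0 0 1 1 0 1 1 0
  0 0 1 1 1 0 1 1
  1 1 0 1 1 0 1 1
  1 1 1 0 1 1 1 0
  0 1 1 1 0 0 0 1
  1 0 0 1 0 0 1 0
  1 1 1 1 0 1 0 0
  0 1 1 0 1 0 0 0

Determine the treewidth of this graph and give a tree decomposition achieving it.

Treewidth 3.
Bags: B1 = {1, 2, 3, 6}  B2 = {0, 2, 3, 6}  B3 = {1, 2, 3, 4}  B4 = {1, 2, 4, 7}  B5 = {0, 3, 5, 6}
Tree: B1–B2, B1–B3, B3–B4, B2–B5

Every bag has size at most 4, so the width is 4 − 1 = 3 and tw(G) ≤ 3. On the other hand G contains the 4-clique {0, 2, 3, 6}. A clique must lie in a single bag of any decomposition, so no decomposition can have width below 3. Therefore the treewidth is 3.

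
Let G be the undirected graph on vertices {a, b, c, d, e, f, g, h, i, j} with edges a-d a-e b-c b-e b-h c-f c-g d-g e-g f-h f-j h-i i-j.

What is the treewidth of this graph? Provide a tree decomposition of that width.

Treewidth 2.
One optimal decomposition is:
Bags: B1 = {a, d, g}  B2 = {a, e, g}  B3 = {c, e, g}  B4 = {b, c, e}  B5 = {b, c, f}  B6 = {b, f, h}  B7 = {f, h, j}  B8 = {h, i, j}
Tree: B1–B2, B2–B3, B3–B4, B4–B5, B5–B6, B6–B7, B7–B8

The largest bag has 3 vertices, giving width 2; this decomposition certifies tw(G) ≤ 2. The edges d–a–e–g–d form a cycle, so G is not a tree and its treewidth is at least 2. Therefore the treewidth is 2.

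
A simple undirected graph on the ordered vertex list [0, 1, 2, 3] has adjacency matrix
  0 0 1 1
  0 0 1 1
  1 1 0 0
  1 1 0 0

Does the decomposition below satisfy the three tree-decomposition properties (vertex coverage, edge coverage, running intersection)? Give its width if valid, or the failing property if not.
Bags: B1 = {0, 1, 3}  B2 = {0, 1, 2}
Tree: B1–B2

Checking the three conditions: (i) the bags cover all of {0, 1, 2, 3}; (ii) for each edge, some bag contains both endpoints; (iii) the bags containing any fixed vertex form a subtree. All hold, so the decomposition is valid with width 3 − 1 = 2.

Yes; width 2.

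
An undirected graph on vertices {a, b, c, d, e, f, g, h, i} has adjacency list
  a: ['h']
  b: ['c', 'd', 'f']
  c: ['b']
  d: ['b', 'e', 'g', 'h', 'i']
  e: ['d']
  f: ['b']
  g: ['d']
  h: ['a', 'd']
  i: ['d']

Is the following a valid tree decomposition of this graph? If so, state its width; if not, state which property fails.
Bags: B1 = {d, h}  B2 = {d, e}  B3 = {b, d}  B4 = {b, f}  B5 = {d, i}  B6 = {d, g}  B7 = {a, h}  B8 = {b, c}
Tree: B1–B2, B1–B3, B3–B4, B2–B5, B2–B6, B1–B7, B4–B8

Yes; width 1.

Every vertex of G appears in some bag (union = {a, b, c, d, e, f, g, h, i}); every edge is covered by a bag; and for each vertex v the set of bags containing v is connected in the bag tree. The decomposition is therefore valid. The largest bag has 2 vertices, so the width is 1.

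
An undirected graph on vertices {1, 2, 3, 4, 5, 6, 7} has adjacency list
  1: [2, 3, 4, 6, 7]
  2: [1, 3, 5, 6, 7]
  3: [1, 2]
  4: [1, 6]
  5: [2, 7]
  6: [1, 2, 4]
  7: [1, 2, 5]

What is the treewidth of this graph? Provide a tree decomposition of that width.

Treewidth 2.
One such decomposition:
Bags: B1 = {1, 2, 7}  B2 = {1, 2, 6}  B3 = {1, 4, 6}  B4 = {1, 2, 3}  B5 = {2, 5, 7}
Tree: B1–B2, B2–B3, B2–B4, B1–B5

Each bag holds 3 vertices, so the decomposition has width 2, which upper-bounds the treewidth. On the other hand G contains the 3-clique {1, 2, 3}. A clique must lie in a single bag of any decomposition, so no decomposition can have width below 2. Hence tw(G) = 2 exactly.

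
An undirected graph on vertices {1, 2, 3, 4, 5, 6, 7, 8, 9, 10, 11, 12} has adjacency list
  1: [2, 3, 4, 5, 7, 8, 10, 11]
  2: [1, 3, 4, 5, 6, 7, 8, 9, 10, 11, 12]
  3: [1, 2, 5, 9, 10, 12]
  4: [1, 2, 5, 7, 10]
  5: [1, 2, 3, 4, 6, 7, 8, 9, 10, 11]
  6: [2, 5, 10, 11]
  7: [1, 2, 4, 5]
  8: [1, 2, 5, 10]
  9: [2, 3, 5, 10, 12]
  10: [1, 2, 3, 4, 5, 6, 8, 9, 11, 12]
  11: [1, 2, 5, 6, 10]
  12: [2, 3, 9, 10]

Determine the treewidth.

A width-4 tree decomposition is:
Bags: B1 = {1, 2, 5, 8, 10}  B2 = {1, 2, 4, 5, 10}  B3 = {1, 2, 4, 5, 7}  B4 = {1, 2, 5, 10, 11}  B5 = {1, 2, 3, 5, 10}  B6 = {2, 3, 5, 9, 10}  B7 = {2, 5, 6, 10, 11}  B8 = {2, 3, 9, 10, 12}
Tree: B1–B2, B2–B3, B2–B4, B2–B5, B5–B6, B4–B7, B6–B8
The largest bag has 5 vertices, giving width 4; this decomposition certifies tw(G) ≤ 4. For the lower bound, the 5 vertices {2, 3, 9, 10, 12} are pairwise adjacent, and any tree decomposition puts a clique entirely inside one bag — forcing width ≥ 4. Therefore the treewidth is 4.

4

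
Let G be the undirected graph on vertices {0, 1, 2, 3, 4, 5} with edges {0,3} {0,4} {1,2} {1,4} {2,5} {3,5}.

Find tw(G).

2

A width-2 tree decomposition is:
Bags: B1 = {1, 2, 5}  B2 = {1, 3, 5}  B3 = {0, 1, 3}  B4 = {0, 1, 4}
Tree: B1–B2, B2–B3, B3–B4
Every bag has size at most 3, so the width is 3 − 1 = 2 and tw(G) ≤ 2. For the lower bound, G contains the cycle 1–2–5–3–0–4–1, so G is not a forest; only forests have treewidth ≤ 1, hence tw(G) ≥ 2. Combining the bounds, tw(G) = 2.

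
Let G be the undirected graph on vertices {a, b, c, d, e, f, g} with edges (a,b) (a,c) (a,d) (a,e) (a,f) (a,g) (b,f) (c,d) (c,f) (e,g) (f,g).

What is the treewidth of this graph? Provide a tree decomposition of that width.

The largest bag has 3 vertices, giving width 2; this decomposition certifies tw(G) ≤ 2. On the other hand G contains the 3-clique {a, c, d}. A clique must lie in a single bag of any decomposition, so no decomposition can have width below 2. Hence tw(G) = 2 exactly.

Treewidth 2.
Bags: B1 = {a, b, f}  B2 = {a, c, f}  B3 = {a, f, g}  B4 = {a, e, g}  B5 = {a, c, d}
Tree: B1–B2, B2–B3, B3–B4, B2–B5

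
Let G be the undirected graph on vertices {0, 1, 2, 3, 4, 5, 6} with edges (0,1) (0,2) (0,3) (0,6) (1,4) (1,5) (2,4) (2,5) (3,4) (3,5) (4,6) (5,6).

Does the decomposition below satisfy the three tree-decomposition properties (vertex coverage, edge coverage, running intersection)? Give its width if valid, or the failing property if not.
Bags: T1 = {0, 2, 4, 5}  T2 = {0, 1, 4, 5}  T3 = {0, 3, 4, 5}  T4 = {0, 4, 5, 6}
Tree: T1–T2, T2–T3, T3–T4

Vertex coverage: the bags together contain {0, 1, 2, 3, 4, 5, 6}, the full vertex set. Edge coverage: each edge of G has both endpoints in at least one bag. Running intersection: for every vertex, the bags containing it form a connected subtree. All three properties hold, so this is a valid tree decomposition of width max|bag| − 1 = 3, and hence tw(G) ≤ 3.

Yes; width 3.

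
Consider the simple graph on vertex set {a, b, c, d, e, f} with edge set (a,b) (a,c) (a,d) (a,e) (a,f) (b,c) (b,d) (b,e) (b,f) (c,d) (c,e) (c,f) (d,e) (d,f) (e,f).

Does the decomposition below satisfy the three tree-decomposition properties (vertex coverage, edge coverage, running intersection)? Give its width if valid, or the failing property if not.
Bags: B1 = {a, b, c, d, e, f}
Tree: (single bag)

Every vertex of G appears in some bag (union = {a, b, c, d, e, f}); every edge is covered by a bag; and for each vertex v the set of bags containing v is connected in the bag tree. The decomposition is therefore valid. The largest bag has 6 vertices, so the width is 5.

Yes; width 5.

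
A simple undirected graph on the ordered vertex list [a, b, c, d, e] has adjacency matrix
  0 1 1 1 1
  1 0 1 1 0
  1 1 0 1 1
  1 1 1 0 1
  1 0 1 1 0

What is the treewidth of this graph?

A width-3 tree decomposition is:
Bags: B1 = {a, b, c, d}  B2 = {a, c, d, e}
Tree: B1–B2
Each bag holds 4 vertices, so the decomposition has width 3, which upper-bounds the treewidth. Conversely, {a, c, d, e} is a clique of size 4, and the vertices of any clique must share a bag in every tree decomposition; so some bag has ≥ 4 vertices and tw(G) ≥ 3. Combining the bounds, tw(G) = 3.

3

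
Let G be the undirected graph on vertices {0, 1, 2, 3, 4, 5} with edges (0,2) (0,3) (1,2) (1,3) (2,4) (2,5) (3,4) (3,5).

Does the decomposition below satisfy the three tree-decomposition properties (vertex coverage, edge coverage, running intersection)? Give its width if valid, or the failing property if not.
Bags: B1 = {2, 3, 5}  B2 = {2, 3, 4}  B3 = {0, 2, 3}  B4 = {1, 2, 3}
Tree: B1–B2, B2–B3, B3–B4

Vertex coverage: the bags together contain {0, 1, 2, 3, 4, 5}, the full vertex set. Edge coverage: each edge of G has both endpoints in at least one bag. Running intersection: for every vertex, the bags containing it form a connected subtree. All three properties hold, so this is a valid tree decomposition of width max|bag| − 1 = 2, and hence tw(G) ≤ 2.

Yes; width 2.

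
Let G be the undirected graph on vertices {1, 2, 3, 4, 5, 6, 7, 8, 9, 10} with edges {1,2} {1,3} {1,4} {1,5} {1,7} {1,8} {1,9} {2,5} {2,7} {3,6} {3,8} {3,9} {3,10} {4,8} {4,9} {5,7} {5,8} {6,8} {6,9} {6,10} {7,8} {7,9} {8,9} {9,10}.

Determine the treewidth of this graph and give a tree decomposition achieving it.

The largest bag has 4 vertices, giving width 3; this decomposition certifies tw(G) ≤ 3. On the other hand G contains the 4-clique {1, 3, 8, 9}. A clique must lie in a single bag of any decomposition, so no decomposition can have width below 3. Combining the bounds, tw(G) = 3.

Treewidth 3.
One optimal decomposition is:
Bags: B1 = {1, 3, 8, 9}  B2 = {3, 6, 8, 9}  B3 = {1, 7, 8, 9}  B4 = {1, 4, 8, 9}  B5 = {1, 5, 7, 8}  B6 = {3, 6, 9, 10}  B7 = {1, 2, 5, 7}
Tree: B1–B2, B1–B3, B1–B4, B3–B5, B2–B6, B5–B7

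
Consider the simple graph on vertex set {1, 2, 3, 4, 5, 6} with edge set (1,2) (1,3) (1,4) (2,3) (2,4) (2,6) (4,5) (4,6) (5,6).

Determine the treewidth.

A width-2 tree decomposition is:
Bags: B1 = {1, 2, 3}  B2 = {1, 2, 4}  B3 = {2, 4, 6}  B4 = {4, 5, 6}
Tree: B1–B2, B2–B3, B3–B4
Each bag holds 3 vertices, so the decomposition has width 2, which upper-bounds the treewidth. For the lower bound, the 3 vertices {1, 2, 3} are pairwise adjacent, and any tree decomposition puts a clique entirely inside one bag — forcing width ≥ 2. Combining the bounds, tw(G) = 2.

2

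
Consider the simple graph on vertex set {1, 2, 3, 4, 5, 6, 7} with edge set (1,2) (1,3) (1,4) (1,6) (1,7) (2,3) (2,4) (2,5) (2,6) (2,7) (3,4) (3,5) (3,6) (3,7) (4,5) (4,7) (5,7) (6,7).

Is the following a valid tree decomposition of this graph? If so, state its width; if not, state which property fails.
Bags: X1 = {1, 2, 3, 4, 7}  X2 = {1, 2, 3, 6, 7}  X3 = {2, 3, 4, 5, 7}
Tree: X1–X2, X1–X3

Yes; width 4.

Vertex coverage: the bags together contain {1, 2, 3, 4, 5, 6, 7}, the full vertex set. Edge coverage: each edge of G has both endpoints in at least one bag. Running intersection: for every vertex, the bags containing it form a connected subtree. All three properties hold, so this is a valid tree decomposition of width max|bag| − 1 = 4, and hence tw(G) ≤ 4.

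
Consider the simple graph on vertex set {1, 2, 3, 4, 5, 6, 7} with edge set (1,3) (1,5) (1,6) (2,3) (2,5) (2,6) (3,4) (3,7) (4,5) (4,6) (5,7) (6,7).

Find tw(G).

A width-3 tree decomposition is:
Bags: B1 = {2, 3, 5, 6}  B2 = {3, 4, 5, 6}  B3 = {1, 3, 5, 6}  B4 = {3, 5, 6, 7}
Tree: B1–B2, B2–B3, B3–B4
Each bag holds 4 vertices, so the decomposition has width 3, which upper-bounds the treewidth. For the lower bound: the 4 vertex sets {2,5}, {4,6}, {3}, {1} are disjoint, each induces a connected subgraph, and every pair is joined by at least one edge of G. Contracting each set to a single vertex therefore yields K_{4} as a minor, and since treewidth is minor-monotone, tw(G) ≥ tw(K_{4}) = 3. Therefore the treewidth is 3.

3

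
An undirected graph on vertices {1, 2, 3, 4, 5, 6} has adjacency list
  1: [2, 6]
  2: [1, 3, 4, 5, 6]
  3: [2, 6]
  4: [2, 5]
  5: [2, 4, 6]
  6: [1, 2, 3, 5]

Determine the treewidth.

A width-2 tree decomposition is:
Bags: B1 = {2, 5, 6}  B2 = {1, 2, 6}  B3 = {2, 3, 6}  B4 = {2, 4, 5}
Tree: B1–B2, B1–B3, B1–B4
Every bag has size at most 3, so the width is 3 − 1 = 2 and tw(G) ≤ 2. For the lower bound, the 3 vertices {2, 4, 5} are pairwise adjacent, and any tree decomposition puts a clique entirely inside one bag — forcing width ≥ 2. The upper and lower bounds meet at 2, so that is the treewidth.

2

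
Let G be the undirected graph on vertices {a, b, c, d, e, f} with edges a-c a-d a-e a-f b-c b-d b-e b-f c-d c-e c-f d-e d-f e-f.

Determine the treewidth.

4

A width-4 tree decomposition is:
Bags: B1 = {b, c, d, e, f}  B2 = {a, c, d, e, f}
Tree: B1–B2
Every bag has size at most 5, so the width is 5 − 1 = 4 and tw(G) ≤ 4. Conversely, {a, c, d, e, f} is a clique of size 5, and the vertices of any clique must share a bag in every tree decomposition; so some bag has ≥ 5 vertices and tw(G) ≥ 4. Therefore the treewidth is 4.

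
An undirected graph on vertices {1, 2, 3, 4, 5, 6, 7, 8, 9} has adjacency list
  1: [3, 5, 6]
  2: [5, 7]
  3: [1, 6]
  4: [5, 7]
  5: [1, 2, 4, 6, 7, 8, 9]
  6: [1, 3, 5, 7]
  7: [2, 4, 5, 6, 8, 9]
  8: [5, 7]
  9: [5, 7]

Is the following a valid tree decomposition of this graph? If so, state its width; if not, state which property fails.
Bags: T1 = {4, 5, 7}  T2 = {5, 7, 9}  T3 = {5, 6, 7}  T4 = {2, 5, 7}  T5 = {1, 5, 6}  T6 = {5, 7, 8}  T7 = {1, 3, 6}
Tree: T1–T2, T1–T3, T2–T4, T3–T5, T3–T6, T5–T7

Every vertex of G appears in some bag (union = {1, 2, 3, 4, 5, 6, 7, 8, 9}); every edge is covered by a bag; and for each vertex v the set of bags containing v is connected in the bag tree. The decomposition is therefore valid. The largest bag has 3 vertices, so the width is 2.

Yes; width 2.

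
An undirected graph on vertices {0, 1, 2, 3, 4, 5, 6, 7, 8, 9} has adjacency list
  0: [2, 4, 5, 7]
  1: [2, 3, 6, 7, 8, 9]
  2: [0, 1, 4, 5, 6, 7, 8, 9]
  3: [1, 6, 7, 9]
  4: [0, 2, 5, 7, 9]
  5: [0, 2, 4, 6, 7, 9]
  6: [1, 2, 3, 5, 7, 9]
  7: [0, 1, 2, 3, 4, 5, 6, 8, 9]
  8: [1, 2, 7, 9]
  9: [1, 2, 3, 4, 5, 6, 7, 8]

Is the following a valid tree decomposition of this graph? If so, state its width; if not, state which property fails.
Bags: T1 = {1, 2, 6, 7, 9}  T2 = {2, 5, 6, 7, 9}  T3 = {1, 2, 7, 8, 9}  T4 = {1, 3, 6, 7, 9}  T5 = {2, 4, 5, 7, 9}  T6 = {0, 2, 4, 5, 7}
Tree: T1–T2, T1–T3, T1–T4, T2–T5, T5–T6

Every vertex of G appears in some bag (union = {0, 1, 2, 3, 4, 5, 6, 7, 8, 9}); every edge is covered by a bag; and for each vertex v the set of bags containing v is connected in the bag tree. The decomposition is therefore valid. The largest bag has 5 vertices, so the width is 4.

Yes; width 4.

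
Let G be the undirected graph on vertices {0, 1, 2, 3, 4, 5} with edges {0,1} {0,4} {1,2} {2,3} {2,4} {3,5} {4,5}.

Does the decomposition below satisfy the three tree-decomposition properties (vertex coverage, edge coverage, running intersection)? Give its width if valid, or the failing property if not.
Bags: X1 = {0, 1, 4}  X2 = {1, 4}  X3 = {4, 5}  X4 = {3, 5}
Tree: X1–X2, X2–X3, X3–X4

No — vertex 2 appears in no bag.

A tree decomposition must satisfy three properties: every vertex lies in some bag; for every edge, both endpoints lie together in some bag; and for every vertex, the bags containing it form a connected subtree. Here vertex 2 appears in no bag, so the decomposition is invalid.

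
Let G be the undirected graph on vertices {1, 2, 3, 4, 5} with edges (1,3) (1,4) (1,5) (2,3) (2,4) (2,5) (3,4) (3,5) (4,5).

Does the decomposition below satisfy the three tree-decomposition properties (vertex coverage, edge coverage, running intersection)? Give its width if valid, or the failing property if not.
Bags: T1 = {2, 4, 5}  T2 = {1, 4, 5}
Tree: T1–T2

No — vertex 3 appears in no bag.

A tree decomposition must satisfy three properties: every vertex lies in some bag; for every edge, both endpoints lie together in some bag; and for every vertex, the bags containing it form a connected subtree. Here vertex 3 appears in no bag, so the decomposition is invalid.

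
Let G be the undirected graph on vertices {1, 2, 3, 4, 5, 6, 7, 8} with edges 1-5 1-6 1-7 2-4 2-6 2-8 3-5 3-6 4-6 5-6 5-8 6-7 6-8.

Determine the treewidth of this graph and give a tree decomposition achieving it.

Treewidth 2.
One optimal decomposition is:
Bags: B1 = {5, 6, 8}  B2 = {2, 6, 8}  B3 = {2, 4, 6}  B4 = {1, 5, 6}  B5 = {1, 6, 7}  B6 = {3, 5, 6}
Tree: B1–B2, B2–B3, B1–B4, B4–B5, B1–B6

The largest bag has 3 vertices, giving width 2; this decomposition certifies tw(G) ≤ 2. For the lower bound, the 3 vertices {2, 6, 8} are pairwise adjacent, and any tree decomposition puts a clique entirely inside one bag — forcing width ≥ 2. Therefore the treewidth is 2.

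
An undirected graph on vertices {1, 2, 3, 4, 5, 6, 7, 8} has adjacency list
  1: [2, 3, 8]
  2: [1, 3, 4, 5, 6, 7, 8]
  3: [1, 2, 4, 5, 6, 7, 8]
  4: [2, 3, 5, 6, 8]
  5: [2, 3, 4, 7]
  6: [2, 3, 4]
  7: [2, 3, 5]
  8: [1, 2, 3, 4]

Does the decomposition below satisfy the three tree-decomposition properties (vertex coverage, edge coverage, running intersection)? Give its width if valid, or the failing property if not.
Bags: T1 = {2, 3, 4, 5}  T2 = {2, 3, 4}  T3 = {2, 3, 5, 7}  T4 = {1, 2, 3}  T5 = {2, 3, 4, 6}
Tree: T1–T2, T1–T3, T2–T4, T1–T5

A tree decomposition must satisfy three properties: every vertex lies in some bag; for every edge, both endpoints lie together in some bag; and for every vertex, the bags containing it form a connected subtree. Here vertex 8 appears in no bag, so the decomposition is invalid.

No — vertex 8 appears in no bag.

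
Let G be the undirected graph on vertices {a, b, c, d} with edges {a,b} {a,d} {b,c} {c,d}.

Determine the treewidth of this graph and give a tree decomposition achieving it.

Treewidth 2.
Bags: B1 = {a, b, d}  B2 = {b, c, d}
Tree: B1–B2

Each bag holds 3 vertices, so the decomposition has width 2, which upper-bounds the treewidth. For the lower bound, G contains the cycle d–a–b–c–d, so G is not a forest; only forests have treewidth ≤ 1, hence tw(G) ≥ 2. Combining the bounds, tw(G) = 2.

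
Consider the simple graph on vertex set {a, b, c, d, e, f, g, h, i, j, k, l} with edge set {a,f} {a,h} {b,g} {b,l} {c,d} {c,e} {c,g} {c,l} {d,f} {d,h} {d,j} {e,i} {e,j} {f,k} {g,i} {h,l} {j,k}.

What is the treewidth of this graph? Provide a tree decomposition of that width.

Every bag has size at most 4, so the width is 4 − 1 = 3 and tw(G) ≤ 3. For the lower bound: the 4 vertex sets {a,f,k}, {h}, {d}, {c,e,j,l} are disjoint, each induces a connected subgraph, and every pair is joined by at least one edge of G. Contracting each set to a single vertex therefore yields K_{4} as a minor, and since treewidth is minor-monotone, tw(G) ≥ tw(K_{4}) = 3. The upper and lower bounds meet at 3, so that is the treewidth.

Treewidth 3.
Bags: B1 = {a, f, h, k}  B2 = {d, f, h, k}  B3 = {d, h, j, k}  B4 = {d, h, j, l}  B5 = {c, d, j, l}  B6 = {c, e, j, l}  B7 = {b, c, e, l}  B8 = {b, c, e, g}  B9 = {b, e, g, i}
Tree: B1–B2, B2–B3, B3–B4, B4–B5, B5–B6, B6–B7, B7–B8, B8–B9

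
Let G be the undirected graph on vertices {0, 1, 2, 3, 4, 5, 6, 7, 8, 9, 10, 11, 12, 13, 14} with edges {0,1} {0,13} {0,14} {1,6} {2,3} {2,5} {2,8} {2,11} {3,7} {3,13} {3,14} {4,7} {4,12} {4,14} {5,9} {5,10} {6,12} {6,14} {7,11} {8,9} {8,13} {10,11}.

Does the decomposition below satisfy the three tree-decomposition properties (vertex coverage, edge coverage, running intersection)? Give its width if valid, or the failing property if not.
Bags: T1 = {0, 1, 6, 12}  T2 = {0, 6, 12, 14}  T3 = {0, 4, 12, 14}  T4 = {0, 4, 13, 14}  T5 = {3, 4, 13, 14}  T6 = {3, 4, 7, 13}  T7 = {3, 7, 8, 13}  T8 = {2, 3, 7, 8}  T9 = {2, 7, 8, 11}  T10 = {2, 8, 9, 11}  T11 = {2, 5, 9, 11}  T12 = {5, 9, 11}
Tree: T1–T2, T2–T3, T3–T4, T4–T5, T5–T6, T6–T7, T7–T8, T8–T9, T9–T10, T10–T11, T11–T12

No — vertex 10 appears in no bag.

A tree decomposition must satisfy three properties: every vertex lies in some bag; for every edge, both endpoints lie together in some bag; and for every vertex, the bags containing it form a connected subtree. Here vertex 10 appears in no bag, so the decomposition is invalid.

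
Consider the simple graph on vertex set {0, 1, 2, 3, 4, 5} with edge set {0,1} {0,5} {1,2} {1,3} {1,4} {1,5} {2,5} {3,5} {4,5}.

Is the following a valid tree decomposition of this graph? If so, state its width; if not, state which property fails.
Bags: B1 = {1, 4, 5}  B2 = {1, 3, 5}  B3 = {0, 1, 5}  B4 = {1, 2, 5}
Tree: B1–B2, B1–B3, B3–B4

Yes; width 2.

Vertex coverage: the bags together contain {0, 1, 2, 3, 4, 5}, the full vertex set. Edge coverage: each edge of G has both endpoints in at least one bag. Running intersection: for every vertex, the bags containing it form a connected subtree. All three properties hold, so this is a valid tree decomposition of width max|bag| − 1 = 2, and hence tw(G) ≤ 2.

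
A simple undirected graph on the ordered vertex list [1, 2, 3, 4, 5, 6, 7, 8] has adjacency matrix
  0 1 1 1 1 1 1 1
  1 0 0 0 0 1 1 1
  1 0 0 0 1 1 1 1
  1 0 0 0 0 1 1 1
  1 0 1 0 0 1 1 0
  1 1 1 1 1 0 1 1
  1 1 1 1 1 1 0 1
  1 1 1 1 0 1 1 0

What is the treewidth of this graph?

A width-4 tree decomposition is:
Bags: B1 = {1, 2, 6, 7, 8}  B2 = {1, 3, 6, 7, 8}  B3 = {1, 4, 6, 7, 8}  B4 = {1, 3, 5, 6, 7}
Tree: B1–B2, B2–B3, B2–B4
Each bag holds 5 vertices, so the decomposition has width 4, which upper-bounds the treewidth. For the lower bound, the 5 vertices {1, 2, 6, 7, 8} are pairwise adjacent, and any tree decomposition puts a clique entirely inside one bag — forcing width ≥ 4. Hence tw(G) = 4 exactly.

4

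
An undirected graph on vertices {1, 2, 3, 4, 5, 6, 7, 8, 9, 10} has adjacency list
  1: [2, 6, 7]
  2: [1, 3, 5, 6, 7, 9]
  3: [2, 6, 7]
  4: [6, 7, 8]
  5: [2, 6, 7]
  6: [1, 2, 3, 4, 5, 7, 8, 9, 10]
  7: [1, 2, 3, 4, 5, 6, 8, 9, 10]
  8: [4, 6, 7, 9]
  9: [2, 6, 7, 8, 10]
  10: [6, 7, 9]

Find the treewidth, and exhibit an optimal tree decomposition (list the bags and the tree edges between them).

Treewidth 3.
One optimal decomposition is:
Bags: B1 = {1, 2, 6, 7}  B2 = {2, 6, 7, 9}  B3 = {6, 7, 8, 9}  B4 = {6, 7, 9, 10}  B5 = {4, 6, 7, 8}  B6 = {2, 3, 6, 7}  B7 = {2, 5, 6, 7}
Tree: B1–B2, B2–B3, B3–B4, B3–B5, B2–B6, B6–B7

Every bag has size at most 4, so the width is 4 − 1 = 3 and tw(G) ≤ 3. For the lower bound, the 4 vertices {6, 7, 8, 9} are pairwise adjacent, and any tree decomposition puts a clique entirely inside one bag — forcing width ≥ 3. Hence tw(G) = 3 exactly.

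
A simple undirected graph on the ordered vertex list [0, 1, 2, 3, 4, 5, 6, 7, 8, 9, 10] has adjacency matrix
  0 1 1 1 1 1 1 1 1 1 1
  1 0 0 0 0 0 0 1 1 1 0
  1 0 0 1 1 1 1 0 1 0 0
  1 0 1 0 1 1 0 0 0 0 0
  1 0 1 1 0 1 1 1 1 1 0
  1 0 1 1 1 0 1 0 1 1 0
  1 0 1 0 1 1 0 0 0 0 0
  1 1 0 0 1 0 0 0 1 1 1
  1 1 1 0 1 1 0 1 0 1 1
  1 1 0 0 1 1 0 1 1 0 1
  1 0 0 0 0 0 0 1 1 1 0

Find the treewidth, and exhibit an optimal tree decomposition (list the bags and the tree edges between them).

Every bag has size at most 5, so the width is 5 − 1 = 4 and tw(G) ≤ 4. On the other hand G contains the 5-clique {0, 1, 7, 8, 9}. A clique must lie in a single bag of any decomposition, so no decomposition can have width below 4. Hence tw(G) = 4 exactly.

Treewidth 4.
One optimal decomposition is:
Bags: B1 = {0, 4, 5, 8, 9}  B2 = {0, 4, 7, 8, 9}  B3 = {0, 2, 4, 5, 8}  B4 = {0, 7, 8, 9, 10}  B5 = {0, 2, 3, 4, 5}  B6 = {0, 2, 4, 5, 6}  B7 = {0, 1, 7, 8, 9}
Tree: B1–B2, B1–B3, B2–B4, B3–B5, B3–B6, B2–B7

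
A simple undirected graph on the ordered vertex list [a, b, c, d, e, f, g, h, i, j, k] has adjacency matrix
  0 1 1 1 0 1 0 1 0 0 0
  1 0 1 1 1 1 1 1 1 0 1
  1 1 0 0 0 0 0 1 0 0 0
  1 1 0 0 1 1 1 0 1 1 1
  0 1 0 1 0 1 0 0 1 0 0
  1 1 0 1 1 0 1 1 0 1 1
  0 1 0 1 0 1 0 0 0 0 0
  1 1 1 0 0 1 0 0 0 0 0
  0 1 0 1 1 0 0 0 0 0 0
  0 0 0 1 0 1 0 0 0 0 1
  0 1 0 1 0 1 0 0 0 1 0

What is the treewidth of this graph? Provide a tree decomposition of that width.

The largest bag has 4 vertices, giving width 3; this decomposition certifies tw(G) ≤ 3. On the other hand G contains the 4-clique {d, f, j, k}. A clique must lie in a single bag of any decomposition, so no decomposition can have width below 3. Therefore the treewidth is 3.

Treewidth 3.
One optimal decomposition is:
Bags: B1 = {a, b, d, f}  B2 = {b, d, f, k}  B3 = {a, b, f, h}  B4 = {b, d, f, g}  B5 = {b, d, e, f}  B6 = {a, b, c, h}  B7 = {b, d, e, i}  B8 = {d, f, j, k}
Tree: B1–B2, B1–B3, B2–B4, B1–B5, B3–B6, B5–B7, B2–B8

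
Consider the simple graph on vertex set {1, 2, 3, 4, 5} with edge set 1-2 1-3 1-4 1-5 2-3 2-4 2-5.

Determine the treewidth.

2

A width-2 tree decomposition is:
Bags: B1 = {1, 2, 4}  B2 = {1, 2, 5}  B3 = {1, 2, 3}
Tree: B1–B2, B2–B3
The largest bag has 3 vertices, giving width 2; this decomposition certifies tw(G) ≤ 2. Conversely, {1, 2, 3} is a clique of size 3, and the vertices of any clique must share a bag in every tree decomposition; so some bag has ≥ 3 vertices and tw(G) ≥ 2. The upper and lower bounds meet at 2, so that is the treewidth.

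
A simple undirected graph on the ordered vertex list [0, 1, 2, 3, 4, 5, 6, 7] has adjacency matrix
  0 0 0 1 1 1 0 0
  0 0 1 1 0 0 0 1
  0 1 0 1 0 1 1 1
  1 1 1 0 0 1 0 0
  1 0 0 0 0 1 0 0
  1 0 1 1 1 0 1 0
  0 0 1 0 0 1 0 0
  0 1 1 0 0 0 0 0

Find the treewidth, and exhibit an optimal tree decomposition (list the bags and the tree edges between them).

Treewidth 2.
One such decomposition:
Bags: B1 = {0, 3, 5}  B2 = {2, 3, 5}  B3 = {0, 4, 5}  B4 = {2, 5, 6}  B5 = {1, 2, 3}  B6 = {1, 2, 7}
Tree: B1–B2, B1–B3, B2–B4, B2–B5, B5–B6

Each bag holds 3 vertices, so the decomposition has width 2, which upper-bounds the treewidth. On the other hand G contains the 3-clique {0, 3, 5}. A clique must lie in a single bag of any decomposition, so no decomposition can have width below 2. The upper and lower bounds meet at 2, so that is the treewidth.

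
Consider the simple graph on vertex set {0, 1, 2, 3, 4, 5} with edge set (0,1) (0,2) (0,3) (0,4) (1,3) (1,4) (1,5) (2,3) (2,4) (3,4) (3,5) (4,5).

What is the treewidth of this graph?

3

A width-3 tree decomposition is:
Bags: B1 = {1, 3, 4, 5}  B2 = {0, 1, 3, 4}  B3 = {0, 2, 3, 4}
Tree: B1–B2, B2–B3
Each bag holds 4 vertices, so the decomposition has width 3, which upper-bounds the treewidth. On the other hand G contains the 4-clique {0, 1, 3, 4}. A clique must lie in a single bag of any decomposition, so no decomposition can have width below 3. Therefore the treewidth is 3.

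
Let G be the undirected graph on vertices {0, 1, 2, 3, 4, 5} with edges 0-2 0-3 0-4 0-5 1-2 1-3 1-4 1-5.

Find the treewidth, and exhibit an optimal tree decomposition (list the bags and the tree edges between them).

Treewidth 2.
Bags: B1 = {0, 1, 4}  B2 = {0, 1, 2}  B3 = {0, 1, 3}  B4 = {0, 1, 5}
Tree: B1–B2, B2–B3, B3–B4

The largest bag has 3 vertices, giving width 2; this decomposition certifies tw(G) ≤ 2. For the lower bound, G contains the cycle 0–4–1–2–0, so G is not a forest; only forests have treewidth ≤ 1, hence tw(G) ≥ 2. Therefore the treewidth is 2.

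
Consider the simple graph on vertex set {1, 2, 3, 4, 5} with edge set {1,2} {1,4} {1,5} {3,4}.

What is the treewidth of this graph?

A width-1 tree decomposition is:
Bags: B1 = {1, 5}  B2 = {1, 4}  B3 = {3, 4}  B4 = {1, 2}
Tree: B1–B2, B2–B3, B2–B4
Every bag has size at most 2, so the width is 2 − 1 = 1 and tw(G) ≤ 1. Any graph with an edge has treewidth ≥ 1, and G has the edge 1–5. Therefore the treewidth is 1.

1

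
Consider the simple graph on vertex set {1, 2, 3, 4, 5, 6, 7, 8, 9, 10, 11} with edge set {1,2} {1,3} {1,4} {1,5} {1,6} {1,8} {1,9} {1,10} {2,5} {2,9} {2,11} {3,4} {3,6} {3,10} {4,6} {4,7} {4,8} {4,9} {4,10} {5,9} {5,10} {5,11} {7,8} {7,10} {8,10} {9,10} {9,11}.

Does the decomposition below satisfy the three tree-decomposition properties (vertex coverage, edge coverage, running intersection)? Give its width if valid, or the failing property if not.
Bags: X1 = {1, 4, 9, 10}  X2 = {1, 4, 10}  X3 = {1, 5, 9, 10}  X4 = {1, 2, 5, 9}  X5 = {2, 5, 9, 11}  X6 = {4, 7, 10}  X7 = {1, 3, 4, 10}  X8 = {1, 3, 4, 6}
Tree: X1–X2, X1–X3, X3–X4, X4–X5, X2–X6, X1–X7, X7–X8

No — vertex 8 appears in no bag.

A tree decomposition must satisfy three properties: every vertex lies in some bag; for every edge, both endpoints lie together in some bag; and for every vertex, the bags containing it form a connected subtree. Here vertex 8 appears in no bag, so the decomposition is invalid.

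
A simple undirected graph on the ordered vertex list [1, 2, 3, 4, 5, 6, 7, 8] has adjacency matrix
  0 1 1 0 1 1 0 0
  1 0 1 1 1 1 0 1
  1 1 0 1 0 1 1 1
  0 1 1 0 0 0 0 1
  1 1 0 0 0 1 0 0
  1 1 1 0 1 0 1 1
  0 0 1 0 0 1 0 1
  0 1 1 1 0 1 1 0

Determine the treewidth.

A width-3 tree decomposition is:
Bags: B1 = {2, 3, 6, 8}  B2 = {3, 6, 7, 8}  B3 = {2, 3, 4, 8}  B4 = {1, 2, 3, 6}  B5 = {1, 2, 5, 6}
Tree: B1–B2, B1–B3, B1–B4, B4–B5
The largest bag has 4 vertices, giving width 3; this decomposition certifies tw(G) ≤ 3. Conversely, {2, 3, 4, 8} is a clique of size 4, and the vertices of any clique must share a bag in every tree decomposition; so some bag has ≥ 4 vertices and tw(G) ≥ 3. Combining the bounds, tw(G) = 3.

3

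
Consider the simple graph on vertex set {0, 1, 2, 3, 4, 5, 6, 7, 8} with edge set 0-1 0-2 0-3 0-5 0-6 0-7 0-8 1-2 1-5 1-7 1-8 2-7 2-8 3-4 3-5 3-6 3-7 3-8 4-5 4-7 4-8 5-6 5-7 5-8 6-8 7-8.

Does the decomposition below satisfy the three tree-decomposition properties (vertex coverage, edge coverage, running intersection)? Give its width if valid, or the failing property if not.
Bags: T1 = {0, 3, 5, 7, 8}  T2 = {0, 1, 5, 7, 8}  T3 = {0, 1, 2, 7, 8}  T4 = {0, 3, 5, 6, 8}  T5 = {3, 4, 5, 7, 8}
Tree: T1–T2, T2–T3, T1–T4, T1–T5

Yes; width 4.

Vertex coverage: the bags together contain {0, 1, 2, 3, 4, 5, 6, 7, 8}, the full vertex set. Edge coverage: each edge of G has both endpoints in at least one bag. Running intersection: for every vertex, the bags containing it form a connected subtree. All three properties hold, so this is a valid tree decomposition of width max|bag| − 1 = 4, and hence tw(G) ≤ 4.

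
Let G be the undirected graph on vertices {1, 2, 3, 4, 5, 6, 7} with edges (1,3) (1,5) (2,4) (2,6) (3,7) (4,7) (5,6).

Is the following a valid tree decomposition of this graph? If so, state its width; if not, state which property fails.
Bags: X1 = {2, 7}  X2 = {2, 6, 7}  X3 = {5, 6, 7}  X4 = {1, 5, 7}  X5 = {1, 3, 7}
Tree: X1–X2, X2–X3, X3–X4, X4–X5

A tree decomposition must satisfy three properties: every vertex lies in some bag; for every edge, both endpoints lie together in some bag; and for every vertex, the bags containing it form a connected subtree. Here vertex 4 appears in no bag, so the decomposition is invalid.

No — vertex 4 appears in no bag.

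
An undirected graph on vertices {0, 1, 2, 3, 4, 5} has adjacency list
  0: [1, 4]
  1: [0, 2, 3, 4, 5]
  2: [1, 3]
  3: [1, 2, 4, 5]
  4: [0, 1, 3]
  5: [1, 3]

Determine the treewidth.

2

A width-2 tree decomposition is:
Bags: B1 = {1, 2, 3}  B2 = {1, 3, 4}  B3 = {1, 3, 5}  B4 = {0, 1, 4}
Tree: B1–B2, B2–B3, B2–B4
Each bag holds 3 vertices, so the decomposition has width 2, which upper-bounds the treewidth. For the lower bound, the 3 vertices {0, 1, 4} are pairwise adjacent, and any tree decomposition puts a clique entirely inside one bag — forcing width ≥ 2. Hence tw(G) = 2 exactly.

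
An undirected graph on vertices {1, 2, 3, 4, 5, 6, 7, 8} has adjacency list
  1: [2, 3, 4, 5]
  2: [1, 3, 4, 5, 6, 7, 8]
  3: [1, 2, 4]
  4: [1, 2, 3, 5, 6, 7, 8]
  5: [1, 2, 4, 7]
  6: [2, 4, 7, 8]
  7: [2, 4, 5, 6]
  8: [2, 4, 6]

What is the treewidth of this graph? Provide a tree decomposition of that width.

Every bag has size at most 4, so the width is 4 − 1 = 3 and tw(G) ≤ 3. For the lower bound, the 4 vertices {2, 4, 6, 8} are pairwise adjacent, and any tree decomposition puts a clique entirely inside one bag — forcing width ≥ 3. Hence tw(G) = 3 exactly.

Treewidth 3.
One optimal decomposition is:
Bags: B1 = {2, 4, 6, 7}  B2 = {2, 4, 5, 7}  B3 = {1, 2, 4, 5}  B4 = {1, 2, 3, 4}  B5 = {2, 4, 6, 8}
Tree: B1–B2, B2–B3, B3–B4, B1–B5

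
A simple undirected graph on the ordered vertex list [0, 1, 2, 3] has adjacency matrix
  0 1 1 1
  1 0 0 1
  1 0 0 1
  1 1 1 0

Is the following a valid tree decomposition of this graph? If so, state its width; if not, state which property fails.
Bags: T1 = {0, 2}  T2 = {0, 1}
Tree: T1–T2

No — vertex 3 appears in no bag.

A tree decomposition must satisfy three properties: every vertex lies in some bag; for every edge, both endpoints lie together in some bag; and for every vertex, the bags containing it form a connected subtree. Here vertex 3 appears in no bag, so the decomposition is invalid.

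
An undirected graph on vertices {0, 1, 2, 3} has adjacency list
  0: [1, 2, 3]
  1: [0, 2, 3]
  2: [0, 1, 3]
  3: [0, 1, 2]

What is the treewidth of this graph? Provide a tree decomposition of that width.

A single bag containing all 4 vertices is trivially a valid decomposition of width 3. Conversely, {0, 1, 2, 3} is a clique of size 4, and the vertices of any clique must share a bag in every tree decomposition; so some bag has ≥ 4 vertices and tw(G) ≥ 3. Combining the bounds, tw(G) = 3.

Treewidth 3.
Bags: B1 = {0, 1, 2, 3}
Tree: (single bag)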